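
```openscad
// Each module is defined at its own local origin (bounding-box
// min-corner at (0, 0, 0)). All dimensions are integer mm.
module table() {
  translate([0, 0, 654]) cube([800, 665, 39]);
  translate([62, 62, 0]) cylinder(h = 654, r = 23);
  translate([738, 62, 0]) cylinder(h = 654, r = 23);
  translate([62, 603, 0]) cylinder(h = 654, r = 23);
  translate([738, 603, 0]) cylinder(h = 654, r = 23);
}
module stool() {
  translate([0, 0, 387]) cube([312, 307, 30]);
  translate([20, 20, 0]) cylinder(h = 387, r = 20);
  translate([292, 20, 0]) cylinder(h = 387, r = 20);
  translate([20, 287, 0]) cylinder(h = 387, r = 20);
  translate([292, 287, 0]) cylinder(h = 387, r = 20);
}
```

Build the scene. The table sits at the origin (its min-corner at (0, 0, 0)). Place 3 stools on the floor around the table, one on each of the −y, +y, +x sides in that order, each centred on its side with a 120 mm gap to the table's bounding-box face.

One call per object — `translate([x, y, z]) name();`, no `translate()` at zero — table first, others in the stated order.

table();
translate([244, -427, 0]) stool();
translate([244, 785, 0]) stool();
translate([920, 179, 0]) stool();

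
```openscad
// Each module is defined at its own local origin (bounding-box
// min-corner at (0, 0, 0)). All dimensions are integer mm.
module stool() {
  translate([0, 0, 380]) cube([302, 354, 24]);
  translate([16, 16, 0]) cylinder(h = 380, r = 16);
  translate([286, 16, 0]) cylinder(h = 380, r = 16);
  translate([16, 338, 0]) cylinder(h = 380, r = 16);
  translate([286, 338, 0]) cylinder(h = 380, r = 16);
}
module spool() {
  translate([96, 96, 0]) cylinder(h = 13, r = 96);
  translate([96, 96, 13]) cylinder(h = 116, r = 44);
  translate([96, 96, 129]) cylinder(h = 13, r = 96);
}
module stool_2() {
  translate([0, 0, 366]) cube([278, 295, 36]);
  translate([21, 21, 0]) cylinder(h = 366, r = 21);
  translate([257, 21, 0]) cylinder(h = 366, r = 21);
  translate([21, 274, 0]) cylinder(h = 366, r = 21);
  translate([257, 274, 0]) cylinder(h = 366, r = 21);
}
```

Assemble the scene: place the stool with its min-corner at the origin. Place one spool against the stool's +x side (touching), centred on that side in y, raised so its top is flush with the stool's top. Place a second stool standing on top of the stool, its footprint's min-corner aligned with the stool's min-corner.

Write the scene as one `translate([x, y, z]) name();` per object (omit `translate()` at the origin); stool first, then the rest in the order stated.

stool();
translate([302, 81, 262]) spool();
translate([0, 0, 404]) stool_2();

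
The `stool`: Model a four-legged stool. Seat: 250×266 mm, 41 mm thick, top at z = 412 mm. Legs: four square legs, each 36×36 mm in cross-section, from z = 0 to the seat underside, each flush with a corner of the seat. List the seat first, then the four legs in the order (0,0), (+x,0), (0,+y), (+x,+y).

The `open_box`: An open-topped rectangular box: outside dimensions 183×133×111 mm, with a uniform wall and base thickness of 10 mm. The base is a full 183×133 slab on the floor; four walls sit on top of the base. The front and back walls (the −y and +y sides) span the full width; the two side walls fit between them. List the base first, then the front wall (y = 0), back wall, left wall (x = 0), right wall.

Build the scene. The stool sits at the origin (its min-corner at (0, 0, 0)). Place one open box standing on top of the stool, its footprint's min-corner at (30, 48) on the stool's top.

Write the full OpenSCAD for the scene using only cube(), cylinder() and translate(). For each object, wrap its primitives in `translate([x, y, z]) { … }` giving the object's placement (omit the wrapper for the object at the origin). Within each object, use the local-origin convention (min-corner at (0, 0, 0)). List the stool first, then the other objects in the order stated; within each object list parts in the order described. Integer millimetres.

translate([0, 0, 371]) cube([250, 266, 41]);
cube([36, 36, 371]);
translate([214, 0, 0]) cube([36, 36, 371]);
translate([0, 230, 0]) cube([36, 36, 371]);
translate([214, 230, 0]) cube([36, 36, 371]);
translate([30, 48, 412]) {
  cube([183, 133, 10]);
  translate([0, 0, 10]) cube([183, 10, 101]);
  translate([0, 123, 10]) cube([183, 10, 101]);
  translate([0, 10, 10]) cube([10, 113, 101]);
  translate([173, 10, 10]) cube([10, 113, 101]);
}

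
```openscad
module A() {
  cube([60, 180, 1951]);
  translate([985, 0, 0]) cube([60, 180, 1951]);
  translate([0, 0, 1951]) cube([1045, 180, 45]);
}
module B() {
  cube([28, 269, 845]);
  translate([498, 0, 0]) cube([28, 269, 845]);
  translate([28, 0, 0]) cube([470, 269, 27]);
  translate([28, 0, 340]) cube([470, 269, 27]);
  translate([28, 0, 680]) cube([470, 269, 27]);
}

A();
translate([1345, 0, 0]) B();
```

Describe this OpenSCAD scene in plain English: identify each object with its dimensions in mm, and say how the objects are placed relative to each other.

A is a door frame. The clear opening is 925 mm wide and 1951 mm high. Two 60 mm wide jambs, 180 mm deep, stand either side of the opening from the floor to the top of the opening. A 45 mm thick head sits across the top of both jambs, spanning the full outside width of the frame.

B is an open bookshelf. Two side panels, each 28 mm thick, 269 mm deep and 845 mm tall, stand 526 mm apart (outside-to-outside). Between them sit 3 shelves, each 27 mm thick and 269 mm deep, spanning the full gap between the sides. The bottom shelf rests on the floor (its underside at z = 0) and the clear gap between one shelf's top and the next shelf's underside is 313 mm.

The bookshelf is on the floor beside the door frame on its +x side.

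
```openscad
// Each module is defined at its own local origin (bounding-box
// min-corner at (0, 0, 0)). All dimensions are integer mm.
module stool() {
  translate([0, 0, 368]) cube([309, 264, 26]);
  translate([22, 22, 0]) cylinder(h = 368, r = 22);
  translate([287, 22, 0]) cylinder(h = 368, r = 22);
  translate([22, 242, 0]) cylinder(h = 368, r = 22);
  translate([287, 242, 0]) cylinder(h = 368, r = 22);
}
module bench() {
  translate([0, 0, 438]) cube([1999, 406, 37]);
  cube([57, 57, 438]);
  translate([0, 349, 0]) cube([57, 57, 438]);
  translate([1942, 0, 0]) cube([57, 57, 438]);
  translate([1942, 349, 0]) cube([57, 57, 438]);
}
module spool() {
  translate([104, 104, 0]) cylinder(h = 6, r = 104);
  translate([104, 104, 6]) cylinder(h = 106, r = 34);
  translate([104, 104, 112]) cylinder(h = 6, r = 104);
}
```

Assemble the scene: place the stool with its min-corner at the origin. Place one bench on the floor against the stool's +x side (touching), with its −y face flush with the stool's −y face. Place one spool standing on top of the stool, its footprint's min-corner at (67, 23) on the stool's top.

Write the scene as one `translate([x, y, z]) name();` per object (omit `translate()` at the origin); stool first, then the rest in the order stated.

stool();
translate([309, 0, 0]) bench();
translate([67, 23, 394]) spool();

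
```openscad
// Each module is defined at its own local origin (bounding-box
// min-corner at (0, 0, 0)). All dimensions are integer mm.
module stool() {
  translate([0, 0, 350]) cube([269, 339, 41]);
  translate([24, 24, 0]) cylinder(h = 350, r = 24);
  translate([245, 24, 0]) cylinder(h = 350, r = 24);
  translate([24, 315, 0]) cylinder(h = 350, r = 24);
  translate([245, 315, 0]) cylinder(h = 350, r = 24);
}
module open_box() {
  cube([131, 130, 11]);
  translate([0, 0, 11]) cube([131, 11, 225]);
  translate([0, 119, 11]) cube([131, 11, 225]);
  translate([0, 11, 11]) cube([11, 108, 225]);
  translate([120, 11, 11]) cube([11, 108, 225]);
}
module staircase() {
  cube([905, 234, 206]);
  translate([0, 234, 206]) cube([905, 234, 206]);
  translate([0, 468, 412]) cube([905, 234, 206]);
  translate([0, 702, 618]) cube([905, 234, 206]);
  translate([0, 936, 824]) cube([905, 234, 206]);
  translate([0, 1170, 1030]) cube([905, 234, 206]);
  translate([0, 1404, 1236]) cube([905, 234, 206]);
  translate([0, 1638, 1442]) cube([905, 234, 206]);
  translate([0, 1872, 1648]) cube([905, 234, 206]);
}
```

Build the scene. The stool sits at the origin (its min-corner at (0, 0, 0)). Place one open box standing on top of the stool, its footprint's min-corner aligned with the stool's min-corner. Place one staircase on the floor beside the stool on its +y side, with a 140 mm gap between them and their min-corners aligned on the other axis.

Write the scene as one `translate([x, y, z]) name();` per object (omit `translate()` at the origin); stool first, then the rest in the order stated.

stool();
translate([0, 0, 391]) open_box();
translate([0, 479, 0]) staircase();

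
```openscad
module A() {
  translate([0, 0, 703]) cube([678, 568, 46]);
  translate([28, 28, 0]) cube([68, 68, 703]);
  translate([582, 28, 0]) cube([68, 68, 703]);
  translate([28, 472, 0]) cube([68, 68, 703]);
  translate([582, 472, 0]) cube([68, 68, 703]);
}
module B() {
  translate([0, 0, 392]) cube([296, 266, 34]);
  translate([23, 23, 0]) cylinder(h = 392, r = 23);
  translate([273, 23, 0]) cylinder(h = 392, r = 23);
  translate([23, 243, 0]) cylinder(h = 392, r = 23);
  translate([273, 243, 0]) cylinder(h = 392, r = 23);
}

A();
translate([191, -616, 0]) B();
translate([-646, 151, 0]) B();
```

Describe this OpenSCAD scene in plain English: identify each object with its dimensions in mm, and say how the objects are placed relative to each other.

A is a table: top 678 mm (x) × 568 mm (y), 46 mm thick, upper face at z = 749 mm, on four 68×68 mm square legs, each inset 28 mm from the nearest pair of top edges, running from z = 0 to the bottom of the top.

B is a four-legged stool. The seat is a 296×266×34 mm slab whose top surface is at z = 426 mm; four round legs, each 46 mm in diameter, run from the floor (z = 0) to the underside of the seat, each leg's axis is inset half a diameter from the nearest pair of seat edges (so the leg's bounding box is flush with the corner).

Two stools sit around the table at the −y, −x sides.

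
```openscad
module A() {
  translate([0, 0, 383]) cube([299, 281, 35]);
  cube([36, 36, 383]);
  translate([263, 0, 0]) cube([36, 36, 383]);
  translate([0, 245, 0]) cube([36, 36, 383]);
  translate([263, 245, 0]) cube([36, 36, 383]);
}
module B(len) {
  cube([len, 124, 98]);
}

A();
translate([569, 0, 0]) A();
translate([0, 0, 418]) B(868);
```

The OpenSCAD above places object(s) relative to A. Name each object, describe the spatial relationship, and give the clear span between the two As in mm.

Second stool starts at x = 569; first ends at x = 299; clear span = 569 − 299 = 270 mm.

A is a stool. B is a beam. A beam spans the tops of two stools. The clear span between the two stools is 270 mm.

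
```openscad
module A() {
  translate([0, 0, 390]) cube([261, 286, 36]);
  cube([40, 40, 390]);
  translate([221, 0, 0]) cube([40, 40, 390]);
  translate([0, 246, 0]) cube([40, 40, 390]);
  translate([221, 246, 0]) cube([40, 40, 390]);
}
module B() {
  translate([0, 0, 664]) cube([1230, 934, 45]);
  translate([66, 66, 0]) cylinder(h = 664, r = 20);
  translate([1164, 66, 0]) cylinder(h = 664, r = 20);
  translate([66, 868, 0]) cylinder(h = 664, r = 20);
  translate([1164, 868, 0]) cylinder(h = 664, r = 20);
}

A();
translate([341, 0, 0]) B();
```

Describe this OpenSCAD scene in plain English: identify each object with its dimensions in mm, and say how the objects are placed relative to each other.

A is a simple wooden stool: a rectangular seat 261 mm (x) by 286 mm (y), 36 mm thick, top face at z = 426 mm, on four square legs, each 40×40 mm in cross-section. The legs rest on z = 0, each flush with a corner of the seat.

B is a table with a 1230×934 mm rectangular top, 45 mm thick, top surface at z = 709 mm, supported by four round legs of 40 mm diameter, each leg's bounding box inset 46 mm from the nearest pair of top edges, running from the floor.

The table is on the floor beside the stool on its +x side.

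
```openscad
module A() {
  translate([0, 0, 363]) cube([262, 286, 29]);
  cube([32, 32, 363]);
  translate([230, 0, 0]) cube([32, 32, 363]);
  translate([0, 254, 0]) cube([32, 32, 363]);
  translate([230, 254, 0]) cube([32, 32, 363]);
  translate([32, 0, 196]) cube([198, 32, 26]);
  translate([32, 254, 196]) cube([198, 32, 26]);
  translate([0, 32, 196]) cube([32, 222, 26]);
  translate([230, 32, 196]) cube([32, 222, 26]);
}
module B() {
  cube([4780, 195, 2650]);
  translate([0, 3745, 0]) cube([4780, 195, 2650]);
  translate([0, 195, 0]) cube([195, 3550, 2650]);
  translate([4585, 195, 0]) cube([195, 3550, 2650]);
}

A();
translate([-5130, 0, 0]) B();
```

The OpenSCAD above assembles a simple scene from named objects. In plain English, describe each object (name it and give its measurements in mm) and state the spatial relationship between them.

A is a four-legged stool. The seat is 262×286 mm, 29 mm thick, top at z = 392 mm. It stands on four square legs, each 32×32 mm in cross-section, from z = 0 to the seat underside, each flush with a corner of the seat. Four stretchers, 32 mm wide and 26 mm tall, connect adjacent legs with their undersides at z = 196 mm, each running between the inner faces of the legs it joins and aligned with the legs' outer faces on the other axis.

B is the wall frame of a small rectangular building: four walls, each 2650 mm tall and 195 mm thick, enclosing a footprint 4780 mm (x) by 3940 mm (y) outside-to-outside, with no floor or roof. The front and back walls (the −y and +y sides) span the full width; the two side walls fit between them.

The house frame is on the floor beside the stool on its −x side.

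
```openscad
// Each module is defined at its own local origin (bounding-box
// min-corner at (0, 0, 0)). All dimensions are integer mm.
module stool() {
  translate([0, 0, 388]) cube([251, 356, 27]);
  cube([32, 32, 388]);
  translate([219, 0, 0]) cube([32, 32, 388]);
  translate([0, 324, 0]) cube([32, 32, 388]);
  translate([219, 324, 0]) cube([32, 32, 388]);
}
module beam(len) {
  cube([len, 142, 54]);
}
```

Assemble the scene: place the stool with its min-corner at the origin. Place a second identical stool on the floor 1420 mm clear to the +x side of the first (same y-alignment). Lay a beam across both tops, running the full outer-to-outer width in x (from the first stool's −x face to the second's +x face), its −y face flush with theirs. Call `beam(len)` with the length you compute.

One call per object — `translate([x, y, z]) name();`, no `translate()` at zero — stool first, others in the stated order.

stool();
translate([1671, 0, 0]) stool();
translate([0, 0, 415]) beam(1922);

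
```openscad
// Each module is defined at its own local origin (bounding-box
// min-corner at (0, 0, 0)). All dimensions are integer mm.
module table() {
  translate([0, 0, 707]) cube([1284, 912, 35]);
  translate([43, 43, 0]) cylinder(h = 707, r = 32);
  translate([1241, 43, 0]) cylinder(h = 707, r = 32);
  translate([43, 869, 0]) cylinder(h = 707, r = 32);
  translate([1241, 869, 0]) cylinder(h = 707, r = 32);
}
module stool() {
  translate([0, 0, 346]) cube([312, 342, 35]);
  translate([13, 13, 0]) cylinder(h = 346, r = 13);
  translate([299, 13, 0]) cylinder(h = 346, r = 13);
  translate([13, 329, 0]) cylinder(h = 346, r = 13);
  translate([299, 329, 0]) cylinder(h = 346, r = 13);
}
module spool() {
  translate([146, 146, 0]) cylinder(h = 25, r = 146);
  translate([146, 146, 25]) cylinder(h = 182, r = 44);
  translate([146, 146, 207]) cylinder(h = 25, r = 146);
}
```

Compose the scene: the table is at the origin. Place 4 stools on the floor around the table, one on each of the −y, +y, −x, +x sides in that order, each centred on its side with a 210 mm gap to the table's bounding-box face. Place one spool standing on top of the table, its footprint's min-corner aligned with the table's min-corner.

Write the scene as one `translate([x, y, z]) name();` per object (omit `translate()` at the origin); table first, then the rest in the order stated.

table();
translate([486, -552, 0]) stool();
translate([486, 1122, 0]) stool();
translate([-522, 285, 0]) stool();
translate([1494, 285, 0]) stool();
translate([0, 0, 742]) spool();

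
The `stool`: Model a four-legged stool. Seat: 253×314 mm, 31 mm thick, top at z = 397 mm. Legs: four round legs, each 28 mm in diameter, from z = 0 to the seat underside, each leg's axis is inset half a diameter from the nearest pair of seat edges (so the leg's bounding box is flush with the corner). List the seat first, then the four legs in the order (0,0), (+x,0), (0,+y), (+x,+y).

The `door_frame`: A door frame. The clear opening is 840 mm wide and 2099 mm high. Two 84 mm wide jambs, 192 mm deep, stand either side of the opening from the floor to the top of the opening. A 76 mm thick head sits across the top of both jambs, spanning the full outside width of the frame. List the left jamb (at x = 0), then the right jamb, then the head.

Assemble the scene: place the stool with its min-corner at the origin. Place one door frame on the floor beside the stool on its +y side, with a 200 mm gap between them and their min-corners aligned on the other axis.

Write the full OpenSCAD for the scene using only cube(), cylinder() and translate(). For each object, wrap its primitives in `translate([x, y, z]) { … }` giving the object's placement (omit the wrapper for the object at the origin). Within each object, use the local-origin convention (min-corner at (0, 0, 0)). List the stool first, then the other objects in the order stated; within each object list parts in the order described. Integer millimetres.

translate([0, 0, 366]) cube([253, 314, 31]);
translate([14, 14, 0]) cylinder(h = 366, r = 14);
translate([239, 14, 0]) cylinder(h = 366, r = 14);
translate([14, 300, 0]) cylinder(h = 366, r = 14);
translate([239, 300, 0]) cylinder(h = 366, r = 14);
translate([0, 514, 0]) {
  cube([84, 192, 2099]);
  translate([924, 0, 0]) cube([84, 192, 2099]);
  translate([0, 0, 2099]) cube([1008, 192, 76]);
}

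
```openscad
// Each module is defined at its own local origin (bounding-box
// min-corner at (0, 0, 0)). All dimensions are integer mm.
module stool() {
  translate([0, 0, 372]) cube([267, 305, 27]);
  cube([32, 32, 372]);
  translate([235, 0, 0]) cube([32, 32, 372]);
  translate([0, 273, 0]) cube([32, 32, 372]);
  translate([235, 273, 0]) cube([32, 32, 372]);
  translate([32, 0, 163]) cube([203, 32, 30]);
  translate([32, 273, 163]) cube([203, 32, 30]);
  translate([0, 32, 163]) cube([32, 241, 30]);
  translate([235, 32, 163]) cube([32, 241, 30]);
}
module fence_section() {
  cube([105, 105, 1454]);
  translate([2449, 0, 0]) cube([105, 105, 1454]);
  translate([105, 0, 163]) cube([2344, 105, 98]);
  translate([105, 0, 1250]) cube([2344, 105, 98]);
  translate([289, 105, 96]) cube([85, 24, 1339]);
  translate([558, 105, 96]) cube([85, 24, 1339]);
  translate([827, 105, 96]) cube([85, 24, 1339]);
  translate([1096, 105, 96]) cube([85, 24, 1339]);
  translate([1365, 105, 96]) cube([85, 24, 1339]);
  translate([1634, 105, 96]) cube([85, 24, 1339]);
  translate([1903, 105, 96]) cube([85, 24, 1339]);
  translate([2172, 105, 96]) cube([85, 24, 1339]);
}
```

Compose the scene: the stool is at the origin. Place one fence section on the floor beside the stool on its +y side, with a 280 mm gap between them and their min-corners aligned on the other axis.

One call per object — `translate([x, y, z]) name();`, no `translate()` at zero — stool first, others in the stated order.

stool();
translate([0, 585, 0]) fence_section();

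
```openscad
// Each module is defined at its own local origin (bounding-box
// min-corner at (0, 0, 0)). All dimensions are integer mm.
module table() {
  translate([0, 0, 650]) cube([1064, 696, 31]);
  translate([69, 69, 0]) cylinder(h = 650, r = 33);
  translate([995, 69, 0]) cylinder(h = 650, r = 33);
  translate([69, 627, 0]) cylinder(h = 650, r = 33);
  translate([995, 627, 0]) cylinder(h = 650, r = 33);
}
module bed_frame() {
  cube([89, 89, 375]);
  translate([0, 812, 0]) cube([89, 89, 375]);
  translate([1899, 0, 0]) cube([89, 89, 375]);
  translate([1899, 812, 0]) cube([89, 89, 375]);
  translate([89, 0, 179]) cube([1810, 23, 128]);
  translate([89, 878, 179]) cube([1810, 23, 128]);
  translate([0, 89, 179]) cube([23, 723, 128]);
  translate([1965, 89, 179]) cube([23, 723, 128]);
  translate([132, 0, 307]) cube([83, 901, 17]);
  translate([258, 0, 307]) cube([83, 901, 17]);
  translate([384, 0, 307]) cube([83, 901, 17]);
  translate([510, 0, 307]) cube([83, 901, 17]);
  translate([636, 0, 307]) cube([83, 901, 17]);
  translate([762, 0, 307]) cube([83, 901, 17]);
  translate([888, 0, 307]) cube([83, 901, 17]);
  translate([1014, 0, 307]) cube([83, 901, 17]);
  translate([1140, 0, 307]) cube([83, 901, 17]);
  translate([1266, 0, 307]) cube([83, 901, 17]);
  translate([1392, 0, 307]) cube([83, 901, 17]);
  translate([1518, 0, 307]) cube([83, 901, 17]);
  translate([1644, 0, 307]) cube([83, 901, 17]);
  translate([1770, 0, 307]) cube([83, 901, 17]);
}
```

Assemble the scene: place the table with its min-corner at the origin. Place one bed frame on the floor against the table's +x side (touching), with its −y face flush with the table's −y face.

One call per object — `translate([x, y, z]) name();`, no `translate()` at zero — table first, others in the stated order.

table();
translate([1064, 0, 0]) bed_frame();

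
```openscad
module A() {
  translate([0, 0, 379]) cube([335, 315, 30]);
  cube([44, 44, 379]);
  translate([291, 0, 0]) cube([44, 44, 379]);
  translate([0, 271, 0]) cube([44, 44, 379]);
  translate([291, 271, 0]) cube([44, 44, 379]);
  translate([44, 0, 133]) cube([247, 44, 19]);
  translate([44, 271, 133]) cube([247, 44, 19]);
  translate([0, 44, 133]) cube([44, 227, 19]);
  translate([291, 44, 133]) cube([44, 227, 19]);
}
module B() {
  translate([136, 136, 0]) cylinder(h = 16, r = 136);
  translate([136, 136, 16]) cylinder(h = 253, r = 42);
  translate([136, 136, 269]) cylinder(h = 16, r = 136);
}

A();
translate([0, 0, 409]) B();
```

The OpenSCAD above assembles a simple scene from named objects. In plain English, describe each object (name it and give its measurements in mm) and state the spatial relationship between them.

A is a four-legged stool. The seat is 335×315 mm, 30 mm thick, top at z = 409 mm. It stands on four square legs, each 44×44 mm in cross-section, from z = 0 to the seat underside, each flush with a corner of the seat. Four stretchers, 44 mm wide and 19 mm tall, connect adjacent legs with their undersides at z = 133 mm, each running between the inner faces of the legs it joins and aligned with the legs' outer faces on the other axis.

B is a spool: two coaxial disc flanges of radius 136 mm and thickness 16 mm, joined by a core cylinder of radius 42 mm and height 253 mm. The lower flange rests on z = 0 and the three cylinders share a vertical axis.

The spool is on top of the stool.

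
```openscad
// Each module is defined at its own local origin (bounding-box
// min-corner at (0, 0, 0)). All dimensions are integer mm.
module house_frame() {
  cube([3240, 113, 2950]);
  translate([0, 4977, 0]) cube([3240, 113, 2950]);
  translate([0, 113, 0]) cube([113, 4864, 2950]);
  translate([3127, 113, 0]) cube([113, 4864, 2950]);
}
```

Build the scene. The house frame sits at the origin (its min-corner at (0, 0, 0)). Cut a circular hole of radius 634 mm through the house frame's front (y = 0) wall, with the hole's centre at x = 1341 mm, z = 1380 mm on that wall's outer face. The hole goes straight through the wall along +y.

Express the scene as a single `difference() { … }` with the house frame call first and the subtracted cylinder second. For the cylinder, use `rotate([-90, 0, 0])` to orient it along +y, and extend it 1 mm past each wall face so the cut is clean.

difference() {
  house_frame();
  translate([1341, -1, 1380]) rotate([-90, 0, 0]) cylinder(h = 115, r = 634);
}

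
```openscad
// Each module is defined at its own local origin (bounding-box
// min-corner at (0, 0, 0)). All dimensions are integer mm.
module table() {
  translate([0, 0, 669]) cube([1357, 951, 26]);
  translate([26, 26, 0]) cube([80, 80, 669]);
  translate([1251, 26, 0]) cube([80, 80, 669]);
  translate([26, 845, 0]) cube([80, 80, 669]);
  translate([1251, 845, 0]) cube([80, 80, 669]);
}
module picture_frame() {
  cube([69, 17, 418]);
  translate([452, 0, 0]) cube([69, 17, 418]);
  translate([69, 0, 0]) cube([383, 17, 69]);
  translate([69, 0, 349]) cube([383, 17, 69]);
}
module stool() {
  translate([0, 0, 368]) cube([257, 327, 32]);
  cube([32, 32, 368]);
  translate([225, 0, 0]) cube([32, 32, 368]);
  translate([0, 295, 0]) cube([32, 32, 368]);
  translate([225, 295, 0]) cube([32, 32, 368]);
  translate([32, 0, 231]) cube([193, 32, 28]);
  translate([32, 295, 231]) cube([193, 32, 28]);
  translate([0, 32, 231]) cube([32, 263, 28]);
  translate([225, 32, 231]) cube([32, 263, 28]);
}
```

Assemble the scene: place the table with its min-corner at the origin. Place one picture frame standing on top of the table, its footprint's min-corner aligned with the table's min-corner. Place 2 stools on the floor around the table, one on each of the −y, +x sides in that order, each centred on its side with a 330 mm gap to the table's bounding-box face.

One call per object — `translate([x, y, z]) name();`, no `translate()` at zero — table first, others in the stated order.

table();
translate([0, 0, 695]) picture_frame();
translate([550, -657, 0]) stool();
translate([1687, 312, 0]) stool();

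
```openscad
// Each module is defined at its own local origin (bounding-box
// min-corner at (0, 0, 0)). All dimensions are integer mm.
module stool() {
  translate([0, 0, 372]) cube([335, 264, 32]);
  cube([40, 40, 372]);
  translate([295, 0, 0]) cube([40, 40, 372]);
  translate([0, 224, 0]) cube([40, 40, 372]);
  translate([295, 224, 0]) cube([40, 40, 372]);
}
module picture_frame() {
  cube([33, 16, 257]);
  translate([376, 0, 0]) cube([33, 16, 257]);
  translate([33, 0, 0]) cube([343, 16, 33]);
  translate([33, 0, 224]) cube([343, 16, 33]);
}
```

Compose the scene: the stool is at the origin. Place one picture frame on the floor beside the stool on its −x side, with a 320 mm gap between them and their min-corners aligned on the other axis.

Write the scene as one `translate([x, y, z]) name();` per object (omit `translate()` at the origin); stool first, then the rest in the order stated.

stool();
translate([-729, 0, 0]) picture_frame();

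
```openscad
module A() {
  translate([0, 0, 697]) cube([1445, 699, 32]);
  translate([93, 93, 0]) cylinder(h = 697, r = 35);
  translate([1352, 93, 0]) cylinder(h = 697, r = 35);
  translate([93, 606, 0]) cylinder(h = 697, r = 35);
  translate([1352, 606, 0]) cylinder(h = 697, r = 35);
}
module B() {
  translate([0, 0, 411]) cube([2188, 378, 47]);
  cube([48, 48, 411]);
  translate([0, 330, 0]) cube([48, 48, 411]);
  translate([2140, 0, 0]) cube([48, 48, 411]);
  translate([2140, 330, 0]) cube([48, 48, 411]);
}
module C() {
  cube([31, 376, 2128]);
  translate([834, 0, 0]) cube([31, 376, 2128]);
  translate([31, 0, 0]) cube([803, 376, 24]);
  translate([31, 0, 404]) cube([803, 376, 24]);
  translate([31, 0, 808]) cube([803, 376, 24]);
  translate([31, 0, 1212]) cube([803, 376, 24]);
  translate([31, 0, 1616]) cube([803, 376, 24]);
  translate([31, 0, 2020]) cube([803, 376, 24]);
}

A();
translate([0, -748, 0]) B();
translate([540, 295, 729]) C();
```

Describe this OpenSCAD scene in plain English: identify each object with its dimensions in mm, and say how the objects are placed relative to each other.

A is a rectangular dining table. The top is 1445×699×32 mm with its upper surface at z = 729 mm. It stands on four round legs of 70 mm diameter, each leg's bounding box inset 58 mm from the nearest pair of top edges, running from the floor to the underside of the top.

B is a bench: a 2188×378 mm seat slab, 47 mm thick, top at z = 458 mm, on four 48×48 mm square legs flush with the seat corners and standing on z = 0.

C is a bookshelf 865 mm wide overall, 376 mm deep and 2128 mm tall. The two sides are 31 mm thick vertical panels. 6 horizontal shelves of 24 mm thickness span between the inner faces of the sides; the lowest shelf sits on the floor and shelves are stacked with a clear vertical gap of 380 mm between each pair.

The bench is on the floor beside the table on its −y side. The bookshelf is on top of the table.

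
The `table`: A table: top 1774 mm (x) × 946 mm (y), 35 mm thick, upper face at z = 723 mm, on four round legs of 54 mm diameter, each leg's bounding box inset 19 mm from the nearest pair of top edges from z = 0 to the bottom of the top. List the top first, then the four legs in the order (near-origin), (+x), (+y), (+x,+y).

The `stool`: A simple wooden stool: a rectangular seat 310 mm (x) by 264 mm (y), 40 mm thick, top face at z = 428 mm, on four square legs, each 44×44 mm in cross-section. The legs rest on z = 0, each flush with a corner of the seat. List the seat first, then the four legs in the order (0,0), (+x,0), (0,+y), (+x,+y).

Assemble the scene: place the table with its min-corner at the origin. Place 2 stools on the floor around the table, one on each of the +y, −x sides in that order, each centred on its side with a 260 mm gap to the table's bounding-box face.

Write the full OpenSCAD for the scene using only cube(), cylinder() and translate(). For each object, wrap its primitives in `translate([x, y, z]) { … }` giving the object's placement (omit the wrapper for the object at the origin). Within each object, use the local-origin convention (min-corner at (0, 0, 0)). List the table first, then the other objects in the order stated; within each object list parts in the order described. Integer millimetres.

translate([0, 0, 688]) cube([1774, 946, 35]);
translate([46, 46, 0]) cylinder(h = 688, r = 27);
translate([1728, 46, 0]) cylinder(h = 688, r = 27);
translate([46, 900, 0]) cylinder(h = 688, r = 27);
translate([1728, 900, 0]) cylinder(h = 688, r = 27);
translate([732, 1206, 0]) {
  translate([0, 0, 388]) cube([310, 264, 40]);
  cube([44, 44, 388]);
  translate([266, 0, 0]) cube([44, 44, 388]);
  translate([0, 220, 0]) cube([44, 44, 388]);
  translate([266, 220, 0]) cube([44, 44, 388]);
}
translate([-570, 341, 0]) {
  translate([0, 0, 388]) cube([310, 264, 40]);
  cube([44, 44, 388]);
  translate([266, 0, 0]) cube([44, 44, 388]);
  translate([0, 220, 0]) cube([44, 44, 388]);
  translate([266, 220, 0]) cube([44, 44, 388]);
}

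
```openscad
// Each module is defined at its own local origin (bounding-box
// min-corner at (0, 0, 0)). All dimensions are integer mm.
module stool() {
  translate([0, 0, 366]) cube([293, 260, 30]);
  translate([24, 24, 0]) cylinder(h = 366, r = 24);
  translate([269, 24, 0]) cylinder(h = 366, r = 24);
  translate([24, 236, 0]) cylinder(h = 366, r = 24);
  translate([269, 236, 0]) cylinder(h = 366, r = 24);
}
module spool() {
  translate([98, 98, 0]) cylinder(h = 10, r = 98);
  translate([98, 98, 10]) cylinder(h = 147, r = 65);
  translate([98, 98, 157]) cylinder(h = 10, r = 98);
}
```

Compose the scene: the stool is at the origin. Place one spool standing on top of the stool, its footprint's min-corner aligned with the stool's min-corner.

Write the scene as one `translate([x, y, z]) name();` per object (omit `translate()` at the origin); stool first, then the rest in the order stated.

stool();
translate([0, 0, 396]) spool();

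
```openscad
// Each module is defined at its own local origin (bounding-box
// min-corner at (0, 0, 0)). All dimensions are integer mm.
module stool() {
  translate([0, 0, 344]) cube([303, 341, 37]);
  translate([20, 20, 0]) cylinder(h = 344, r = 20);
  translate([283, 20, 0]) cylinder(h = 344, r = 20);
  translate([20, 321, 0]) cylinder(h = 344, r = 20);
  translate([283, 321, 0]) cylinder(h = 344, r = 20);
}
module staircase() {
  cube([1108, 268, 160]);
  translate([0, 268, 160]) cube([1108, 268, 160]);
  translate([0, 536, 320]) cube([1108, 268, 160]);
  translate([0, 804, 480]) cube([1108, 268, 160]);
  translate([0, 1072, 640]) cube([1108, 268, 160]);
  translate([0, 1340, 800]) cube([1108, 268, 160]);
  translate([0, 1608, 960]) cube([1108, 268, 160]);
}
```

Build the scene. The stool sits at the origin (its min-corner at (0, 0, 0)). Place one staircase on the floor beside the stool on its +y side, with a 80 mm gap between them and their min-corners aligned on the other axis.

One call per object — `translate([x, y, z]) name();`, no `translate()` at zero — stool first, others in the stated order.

stool();
translate([0, 421, 0]) staircase();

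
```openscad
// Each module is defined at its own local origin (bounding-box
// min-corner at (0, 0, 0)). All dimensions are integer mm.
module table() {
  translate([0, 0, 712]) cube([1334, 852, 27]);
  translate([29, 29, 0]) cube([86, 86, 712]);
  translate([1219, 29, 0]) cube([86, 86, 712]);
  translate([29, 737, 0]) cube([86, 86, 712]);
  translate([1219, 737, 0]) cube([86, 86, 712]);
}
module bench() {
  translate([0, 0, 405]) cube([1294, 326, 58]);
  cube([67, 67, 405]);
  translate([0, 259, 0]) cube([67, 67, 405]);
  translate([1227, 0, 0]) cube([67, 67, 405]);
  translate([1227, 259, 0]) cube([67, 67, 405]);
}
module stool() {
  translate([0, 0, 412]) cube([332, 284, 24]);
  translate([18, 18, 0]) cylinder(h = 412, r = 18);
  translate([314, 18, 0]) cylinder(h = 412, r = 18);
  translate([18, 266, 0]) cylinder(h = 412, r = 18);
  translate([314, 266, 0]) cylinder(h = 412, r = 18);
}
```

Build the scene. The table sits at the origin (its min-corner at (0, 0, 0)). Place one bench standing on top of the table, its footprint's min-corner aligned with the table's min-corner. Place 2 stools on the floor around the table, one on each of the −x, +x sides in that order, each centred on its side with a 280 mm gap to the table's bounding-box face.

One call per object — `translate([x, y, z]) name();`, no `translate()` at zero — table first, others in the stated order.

table();
translate([0, 0, 739]) bench();
translate([-612, 284, 0]) stool();
translate([1614, 284, 0]) stool();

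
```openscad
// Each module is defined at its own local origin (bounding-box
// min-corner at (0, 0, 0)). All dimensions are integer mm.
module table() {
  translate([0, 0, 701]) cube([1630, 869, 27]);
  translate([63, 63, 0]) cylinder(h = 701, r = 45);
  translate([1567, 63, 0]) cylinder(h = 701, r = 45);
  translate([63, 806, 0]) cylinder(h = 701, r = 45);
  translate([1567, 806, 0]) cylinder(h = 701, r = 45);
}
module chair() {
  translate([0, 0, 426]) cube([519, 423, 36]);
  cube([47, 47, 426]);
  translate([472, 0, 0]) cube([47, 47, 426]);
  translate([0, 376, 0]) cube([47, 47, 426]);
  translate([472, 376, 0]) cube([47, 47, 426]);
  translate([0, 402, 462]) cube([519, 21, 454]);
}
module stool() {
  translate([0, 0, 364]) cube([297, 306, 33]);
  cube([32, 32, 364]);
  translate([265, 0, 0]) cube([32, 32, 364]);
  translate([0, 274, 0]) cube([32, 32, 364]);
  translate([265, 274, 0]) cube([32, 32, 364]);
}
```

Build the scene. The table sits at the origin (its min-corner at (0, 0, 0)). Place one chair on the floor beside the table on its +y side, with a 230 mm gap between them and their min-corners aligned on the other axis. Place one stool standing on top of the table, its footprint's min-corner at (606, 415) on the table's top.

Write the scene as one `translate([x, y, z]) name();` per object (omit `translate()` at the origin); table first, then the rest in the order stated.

table();
translate([0, 1099, 0]) chair();
translate([606, 415, 728]) stool();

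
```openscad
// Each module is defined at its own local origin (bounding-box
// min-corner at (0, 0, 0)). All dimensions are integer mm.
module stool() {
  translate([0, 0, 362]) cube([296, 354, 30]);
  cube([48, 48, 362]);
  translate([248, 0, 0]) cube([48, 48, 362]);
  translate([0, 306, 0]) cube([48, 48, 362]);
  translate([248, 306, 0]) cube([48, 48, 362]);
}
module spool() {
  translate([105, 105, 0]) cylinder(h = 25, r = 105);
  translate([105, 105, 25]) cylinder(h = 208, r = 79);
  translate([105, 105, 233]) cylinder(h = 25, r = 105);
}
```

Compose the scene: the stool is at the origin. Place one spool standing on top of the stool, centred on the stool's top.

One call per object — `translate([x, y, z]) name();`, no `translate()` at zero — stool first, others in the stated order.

stool();
translate([43, 72, 392]) spool();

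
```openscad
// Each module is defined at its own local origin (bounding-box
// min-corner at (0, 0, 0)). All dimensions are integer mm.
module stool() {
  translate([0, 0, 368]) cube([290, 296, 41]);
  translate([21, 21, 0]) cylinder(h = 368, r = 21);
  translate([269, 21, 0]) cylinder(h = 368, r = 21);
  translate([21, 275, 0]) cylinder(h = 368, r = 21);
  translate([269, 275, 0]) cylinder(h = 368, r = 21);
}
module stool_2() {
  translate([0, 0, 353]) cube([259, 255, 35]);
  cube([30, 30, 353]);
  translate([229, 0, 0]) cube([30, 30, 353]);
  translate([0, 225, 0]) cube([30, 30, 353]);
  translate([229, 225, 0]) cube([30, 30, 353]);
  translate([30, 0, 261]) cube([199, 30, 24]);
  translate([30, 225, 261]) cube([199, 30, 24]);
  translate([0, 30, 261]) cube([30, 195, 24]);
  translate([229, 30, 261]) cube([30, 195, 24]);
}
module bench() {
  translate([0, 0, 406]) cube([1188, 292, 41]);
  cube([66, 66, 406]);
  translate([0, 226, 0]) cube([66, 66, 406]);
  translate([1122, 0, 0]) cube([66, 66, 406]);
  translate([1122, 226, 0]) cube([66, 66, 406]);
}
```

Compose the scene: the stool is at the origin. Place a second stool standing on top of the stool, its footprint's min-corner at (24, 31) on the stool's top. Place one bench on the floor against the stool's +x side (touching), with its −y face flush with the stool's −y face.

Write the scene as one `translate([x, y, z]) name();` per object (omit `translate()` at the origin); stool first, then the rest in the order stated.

stool();
translate([24, 31, 409]) stool_2();
translate([290, 0, 0]) bench();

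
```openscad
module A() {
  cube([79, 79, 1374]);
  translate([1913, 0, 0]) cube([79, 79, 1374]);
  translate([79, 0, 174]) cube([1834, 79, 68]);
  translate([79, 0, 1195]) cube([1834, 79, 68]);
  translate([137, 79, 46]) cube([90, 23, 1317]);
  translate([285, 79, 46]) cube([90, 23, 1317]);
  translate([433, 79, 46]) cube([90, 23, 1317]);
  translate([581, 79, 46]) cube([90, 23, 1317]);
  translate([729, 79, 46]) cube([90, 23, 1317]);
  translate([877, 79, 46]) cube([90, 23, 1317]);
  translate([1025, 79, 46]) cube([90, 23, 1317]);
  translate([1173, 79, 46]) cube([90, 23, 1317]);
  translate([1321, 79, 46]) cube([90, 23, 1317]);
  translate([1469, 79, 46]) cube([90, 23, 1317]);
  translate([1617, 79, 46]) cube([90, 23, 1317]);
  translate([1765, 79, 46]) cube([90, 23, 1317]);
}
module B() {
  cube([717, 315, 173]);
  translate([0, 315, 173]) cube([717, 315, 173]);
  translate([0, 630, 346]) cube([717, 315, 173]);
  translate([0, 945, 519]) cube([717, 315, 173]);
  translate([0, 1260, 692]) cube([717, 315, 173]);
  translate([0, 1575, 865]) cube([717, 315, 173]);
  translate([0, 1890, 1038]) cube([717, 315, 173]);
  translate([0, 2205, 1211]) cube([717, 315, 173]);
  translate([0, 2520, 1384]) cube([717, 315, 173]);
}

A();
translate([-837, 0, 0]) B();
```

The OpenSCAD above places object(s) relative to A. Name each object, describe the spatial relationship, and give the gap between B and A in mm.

The staircase's nearest face is 120 mm from the fence section's −x face.

A is a fence section. B is a staircase. The staircase is on the floor beside the fence section on its −x side. The gap between the staircase and the fence section is 120 mm.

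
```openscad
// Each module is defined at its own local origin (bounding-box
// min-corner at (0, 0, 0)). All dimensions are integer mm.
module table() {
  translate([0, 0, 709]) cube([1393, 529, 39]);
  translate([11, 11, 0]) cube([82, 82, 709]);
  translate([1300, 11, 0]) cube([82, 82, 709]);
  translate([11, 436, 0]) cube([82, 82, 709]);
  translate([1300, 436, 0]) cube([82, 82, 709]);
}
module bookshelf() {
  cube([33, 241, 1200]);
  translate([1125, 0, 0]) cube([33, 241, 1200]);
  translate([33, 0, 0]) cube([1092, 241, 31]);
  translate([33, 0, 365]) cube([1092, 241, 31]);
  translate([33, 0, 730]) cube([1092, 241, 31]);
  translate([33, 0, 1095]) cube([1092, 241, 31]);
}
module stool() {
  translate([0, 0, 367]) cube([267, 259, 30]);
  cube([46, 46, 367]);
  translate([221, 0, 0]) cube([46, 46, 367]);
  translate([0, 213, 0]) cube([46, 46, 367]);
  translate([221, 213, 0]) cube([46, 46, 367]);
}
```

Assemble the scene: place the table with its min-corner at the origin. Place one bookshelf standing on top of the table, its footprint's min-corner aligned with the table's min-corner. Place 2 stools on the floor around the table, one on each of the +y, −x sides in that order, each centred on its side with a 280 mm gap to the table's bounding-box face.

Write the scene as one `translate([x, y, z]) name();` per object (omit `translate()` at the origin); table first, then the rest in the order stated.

table();
translate([0, 0, 748]) bookshelf();
translate([563, 809, 0]) stool();
translate([-547, 135, 0]) stool();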